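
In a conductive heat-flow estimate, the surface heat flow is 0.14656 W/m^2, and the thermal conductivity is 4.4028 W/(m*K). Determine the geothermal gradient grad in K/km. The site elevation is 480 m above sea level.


grad = q * 1000 / k
grad = 0.14656 * 1000 / 4.4028
grad = 33.28791 deg C/km
Convert: 33.28791 deg C/km * 1.0 = 33.288 K/km
grad = 33.288 K/km


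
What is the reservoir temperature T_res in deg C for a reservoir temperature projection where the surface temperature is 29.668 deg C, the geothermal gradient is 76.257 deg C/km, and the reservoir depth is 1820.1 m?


T_res = T_surf + grad * d / 1000
T_res = 29.668 + 76.257 * 1820.1 / 1000
T_res = 168.46 deg C


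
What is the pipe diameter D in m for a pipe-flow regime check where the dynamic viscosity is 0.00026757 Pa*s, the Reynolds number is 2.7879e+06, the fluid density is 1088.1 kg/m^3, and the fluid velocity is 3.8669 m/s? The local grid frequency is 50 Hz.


D = Re * mu / (rho * vel)
D = 2.7879e+06 * 0.00026757 / (1088.1 * 3.8669)
D = 0.17729 m


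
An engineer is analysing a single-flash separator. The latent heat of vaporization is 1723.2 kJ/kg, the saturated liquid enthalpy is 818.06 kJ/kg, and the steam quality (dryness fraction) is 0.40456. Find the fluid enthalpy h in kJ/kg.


h = hf + x * hfg
h = 818.06 + 0.40456 * 1723.2
h = 1515.2 kJ/kg


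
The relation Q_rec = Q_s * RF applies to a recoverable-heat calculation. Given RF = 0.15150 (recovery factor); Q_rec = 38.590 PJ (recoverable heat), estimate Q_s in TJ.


Q_s = Q_rec / RF
Q_s = 38.590 / 0.15150
Q_s = 254.7195 PJ
Convert: 254.7195 PJ * 1000.0 = 2.5472e+05 TJ
Q_s = 2.5472e+05 TJ


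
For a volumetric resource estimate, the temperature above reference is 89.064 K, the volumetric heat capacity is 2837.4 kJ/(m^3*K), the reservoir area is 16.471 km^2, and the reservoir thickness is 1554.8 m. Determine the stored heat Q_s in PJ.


Step 1: Vr = A*1e6*hr = 16.471*1e6*1554.8 = 2.560911e+10 m^3
Step 2: Q_s = Vr*rhoc*dT/1e12 = 2.560911e+10*2837.4*89.064/1e12 = 6471.7 PJ
Q_s = 6471.7 PJ


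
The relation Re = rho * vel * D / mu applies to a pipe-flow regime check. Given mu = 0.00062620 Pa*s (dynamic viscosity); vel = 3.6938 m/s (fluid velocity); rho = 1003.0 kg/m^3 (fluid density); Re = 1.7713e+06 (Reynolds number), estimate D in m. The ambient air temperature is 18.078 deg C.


D = Re * mu / (rho * vel)
D = 1.7713e+06 * 0.00062620 / (1003.0 * 3.6938)
D = 0.29939 m


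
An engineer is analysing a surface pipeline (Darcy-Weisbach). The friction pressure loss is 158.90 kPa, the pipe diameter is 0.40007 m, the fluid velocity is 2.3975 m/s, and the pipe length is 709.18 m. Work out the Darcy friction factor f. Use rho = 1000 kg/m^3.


f = dP*1000 / ((L/D)*(rho*vel^2/2))
f = 158.90*1000 / ((709.18/0.40007)*(1000*2.3975^2/2))
f = 0.031190


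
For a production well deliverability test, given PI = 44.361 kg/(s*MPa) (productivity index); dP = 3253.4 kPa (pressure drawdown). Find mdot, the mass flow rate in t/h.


mdot = PI * dP / 1000
mdot = 44.361 * 3253.4 / 1000
mdot = 144.3241 kg/s
Convert: 144.3241 kg/s * 3.6 = 519.57 t/h
mdot = 519.57 t/h


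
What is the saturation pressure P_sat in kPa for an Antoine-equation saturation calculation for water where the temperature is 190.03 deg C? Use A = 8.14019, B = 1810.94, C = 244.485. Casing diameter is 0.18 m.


P_sat = 10^(A - B/(C + T)) / 760 * 0.101325
P_sat = 10^(8.14019 - 1810.94/(244.485 + 190.03)) / 760 * 0.101325
P_sat = 1.251313 MPa
Convert: 1.251313 MPa * 1000.0 = 1251.3 kPa
P_sat = 1251.3 kPa


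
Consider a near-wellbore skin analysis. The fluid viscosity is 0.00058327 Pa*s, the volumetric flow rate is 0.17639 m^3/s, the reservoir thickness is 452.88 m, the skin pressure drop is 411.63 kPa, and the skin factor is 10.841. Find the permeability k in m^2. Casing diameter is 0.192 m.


k = S*q*mu / (2*pi*dP_s*1000*hr)
k = 10.841*0.17639*0.00058327 / (2*pi*411.63*1000*452.88)
k = 9.5223e-13 m^2


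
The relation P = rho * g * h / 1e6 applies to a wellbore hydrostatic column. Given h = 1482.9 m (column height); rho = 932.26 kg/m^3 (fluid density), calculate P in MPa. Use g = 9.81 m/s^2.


P = rho * g * h / 1e6
P = 932.26 * 9.81 * 1482.9 / 1e6
P = 13.562 MPa


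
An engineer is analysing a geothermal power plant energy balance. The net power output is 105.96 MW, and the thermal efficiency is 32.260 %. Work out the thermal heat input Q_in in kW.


Q_in = W_net / (eta / 100)
Q_in = 105.96 / (32.260 / 100)
Q_in = 328.4563 MW
Convert: 328.4563 MW * 1000.0 = 3.2846e+05 kW
Q_in = 3.2846e+05 kW


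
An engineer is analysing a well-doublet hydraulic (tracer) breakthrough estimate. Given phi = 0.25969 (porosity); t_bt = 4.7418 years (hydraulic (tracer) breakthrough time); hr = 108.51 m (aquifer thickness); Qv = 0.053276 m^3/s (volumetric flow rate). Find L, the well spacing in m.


L = sqrt(t_bt*365.25*86400*3*Qv / (pi*hr*phi))
L = sqrt(4.7418*365.25*86400*3*0.053276 / (pi*108.51*0.25969))
L = 519.77 m


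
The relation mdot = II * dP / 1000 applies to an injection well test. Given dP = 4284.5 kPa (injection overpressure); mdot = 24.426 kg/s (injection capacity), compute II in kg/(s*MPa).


II = mdot * 1000 / dP
II = 24.426 * 1000 / 4284.5
II = 5.7010 kg/(s*MPa)


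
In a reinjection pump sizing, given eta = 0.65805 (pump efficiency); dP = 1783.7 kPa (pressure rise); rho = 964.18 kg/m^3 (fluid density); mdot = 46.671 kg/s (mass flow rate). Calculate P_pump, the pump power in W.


P_pump = mdot * dP / (rho * eta)
P_pump = 46.671 * 1783.7 / (964.18 * 0.65805)
P_pump = 131.2055 kW
Convert: 131.2055 kW * 1000.0 = 1.3121e+05 W
P_pump = 1.3121e+05 W


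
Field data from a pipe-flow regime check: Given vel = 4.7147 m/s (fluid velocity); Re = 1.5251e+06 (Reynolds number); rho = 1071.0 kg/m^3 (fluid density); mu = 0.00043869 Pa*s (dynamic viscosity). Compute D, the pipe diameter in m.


D = Re * mu / (rho * vel)
D = 1.5251e+06 * 0.00043869 / (1071.0 * 4.7147)
D = 0.13250 m


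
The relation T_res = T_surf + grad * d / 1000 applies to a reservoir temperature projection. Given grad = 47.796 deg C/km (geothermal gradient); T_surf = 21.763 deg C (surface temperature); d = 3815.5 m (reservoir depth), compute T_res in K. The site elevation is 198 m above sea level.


T_res = T_surf + grad * d / 1000
T_res = 21.763 + 47.796 * 3815.5 / 1000
T_res = 204.1286 deg C
Convert to K: 204.1286 + 273.15 = 477.28 K
T_res = 477.28 K


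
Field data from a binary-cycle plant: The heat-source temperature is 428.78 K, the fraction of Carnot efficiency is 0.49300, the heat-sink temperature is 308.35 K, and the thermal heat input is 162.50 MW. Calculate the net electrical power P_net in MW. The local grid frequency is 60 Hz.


Step 1: eta = (1 - Tc/Th)*f = (1 - 308.35/428.78)*0.493 = 0.1384673
Step 2: P_net = eta * Q_in = 0.1384673 * 162.5 = 22.501 MW
P_net = 22.501 MW


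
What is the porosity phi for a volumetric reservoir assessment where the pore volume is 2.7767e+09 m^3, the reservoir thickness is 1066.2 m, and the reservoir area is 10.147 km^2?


phi = Vp / (A * 1e6 * hr)
phi = 2.7767e+09 / (10.147 * 1e6 * 1066.2)
phi = 0.25666


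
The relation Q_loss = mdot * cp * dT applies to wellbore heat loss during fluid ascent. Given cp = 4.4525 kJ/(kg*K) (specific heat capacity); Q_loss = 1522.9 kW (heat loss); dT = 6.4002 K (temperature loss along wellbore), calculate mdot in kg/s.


mdot = Q_loss / (cp * dT)
mdot = 1522.9 / (4.4525 * 6.4002)
mdot = 53.441 kg/s


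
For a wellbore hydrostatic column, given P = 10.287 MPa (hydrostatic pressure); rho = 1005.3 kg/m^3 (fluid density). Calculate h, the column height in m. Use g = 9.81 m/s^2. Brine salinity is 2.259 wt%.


h = P * 1e6 / (g * rho)
h = 10.287 * 1e6 / (9.81 * 1005.3)
h = 1043.1 m


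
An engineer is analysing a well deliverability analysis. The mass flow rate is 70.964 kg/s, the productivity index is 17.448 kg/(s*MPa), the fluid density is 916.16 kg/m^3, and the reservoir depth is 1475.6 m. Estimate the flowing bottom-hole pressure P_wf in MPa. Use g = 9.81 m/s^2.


Step 1: P_i = rho*g*h/1e6 = 916.16*9.81*1475.6/1e6 = 13.26200 MPa
Step 2: P_wf = P_i - mdot/PI = 13.26200 - 70.964/17.448 = 9.1948 MPa
P_wf = 9.1948 MPa


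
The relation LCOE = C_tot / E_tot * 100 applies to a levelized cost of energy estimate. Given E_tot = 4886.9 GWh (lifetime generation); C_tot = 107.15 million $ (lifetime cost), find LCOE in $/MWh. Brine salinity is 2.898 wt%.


LCOE = C_tot / E_tot * 100
LCOE = 107.15 / 4886.9 * 100
LCOE = 2.192597 cents/kWh
Convert: 2.192597 cents/kWh * 10.0 = 21.926 $/MWh
LCOE = 21.926 $/MWh


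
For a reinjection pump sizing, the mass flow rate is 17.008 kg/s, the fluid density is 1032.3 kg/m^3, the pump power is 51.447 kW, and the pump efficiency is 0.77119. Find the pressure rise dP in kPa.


dP = P_pump * rho * eta / mdot
dP = 51.447 * 1032.3 * 0.77119 / 17.008
dP = 2408.1 kPa


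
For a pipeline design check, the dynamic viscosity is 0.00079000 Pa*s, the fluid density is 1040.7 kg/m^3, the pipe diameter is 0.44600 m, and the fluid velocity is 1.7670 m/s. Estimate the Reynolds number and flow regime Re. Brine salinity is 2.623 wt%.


Step 1: Re = rho*vel*D/mu = 1040.7*1.767*0.446/0.00079 = 1.0382e+06
Step 2: Re = 1.0382e+06 > 4000, so flow is turbulent.
Re = 1.0382e+06 (turbulent)


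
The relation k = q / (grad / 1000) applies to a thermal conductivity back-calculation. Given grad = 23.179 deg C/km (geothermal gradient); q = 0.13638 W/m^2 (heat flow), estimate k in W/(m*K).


k = q / (grad / 1000)
k = 0.13638 / (23.179 / 1000)
k = 5.8838 W/(m*K)


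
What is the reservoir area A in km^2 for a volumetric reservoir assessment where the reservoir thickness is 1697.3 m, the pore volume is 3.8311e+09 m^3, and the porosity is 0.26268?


A = Vp / (1e6 * hr * phi)
A = 3.8311e+09 / (1e6 * 1697.3 * 0.26268)
A = 8.5929 km^2


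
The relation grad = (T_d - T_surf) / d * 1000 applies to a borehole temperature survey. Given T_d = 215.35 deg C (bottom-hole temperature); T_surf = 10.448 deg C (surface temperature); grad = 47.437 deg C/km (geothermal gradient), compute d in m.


d = (T_d - T_surf) / grad * 1000
d = (215.35 - 10.448) / 47.437 * 1000
d = 4319.5 m


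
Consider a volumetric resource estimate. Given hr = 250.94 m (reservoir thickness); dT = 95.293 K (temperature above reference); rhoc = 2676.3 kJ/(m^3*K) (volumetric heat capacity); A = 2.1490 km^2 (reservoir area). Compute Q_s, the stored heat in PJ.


Step 1: Vr = A*1e6*hr = 2.149*1e6*250.94 = 5.392701e+08 m^3
Step 2: Q_s = Vr*rhoc*dT/1e12 = 5.392701e+08*2676.3*95.293/1e12 = 137.53 PJ
Q_s = 137.53 PJ


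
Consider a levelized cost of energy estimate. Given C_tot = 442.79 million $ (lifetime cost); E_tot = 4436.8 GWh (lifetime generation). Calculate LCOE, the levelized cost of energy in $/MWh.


LCOE = C_tot / E_tot * 100
LCOE = 442.79 / 4436.8 * 100
LCOE = 9.979940 cents/kWh
Convert: 9.979940 cents/kWh * 10.0 = 99.799 $/MWh
LCOE = 99.799 $/MWh


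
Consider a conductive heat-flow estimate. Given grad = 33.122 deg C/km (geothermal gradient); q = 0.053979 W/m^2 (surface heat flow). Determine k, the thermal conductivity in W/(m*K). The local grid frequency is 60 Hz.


k = q * 1000 / grad
k = 0.053979 * 1000 / 33.122
k = 1.6297 W/(m*K)


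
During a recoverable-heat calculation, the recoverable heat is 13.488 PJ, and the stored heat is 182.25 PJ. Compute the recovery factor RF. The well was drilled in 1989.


RF = Q_rec / Q_s
RF = 13.488 / 182.25
RF = 0.074008


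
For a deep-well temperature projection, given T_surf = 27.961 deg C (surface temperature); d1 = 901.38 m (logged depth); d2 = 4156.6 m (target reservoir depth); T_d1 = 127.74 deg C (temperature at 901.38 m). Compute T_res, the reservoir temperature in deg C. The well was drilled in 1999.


Step 1: grad = (T_d1 - T_surf)/d1 * 1000 = (127.74 - 27.961)/901.38 * 1000 = 110.6958 deg C/km
Step 2: T_res = T_surf + grad*d2/1000 = 27.961 + 110.6958*4156.6/1000 = 488.08 deg C
T_res = 488.08 deg C


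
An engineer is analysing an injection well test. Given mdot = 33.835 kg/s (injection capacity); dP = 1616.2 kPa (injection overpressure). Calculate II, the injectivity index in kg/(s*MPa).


II = mdot * 1000 / dP
II = 33.835 * 1000 / 1616.2
II = 20.935 kg/(s*MPa)


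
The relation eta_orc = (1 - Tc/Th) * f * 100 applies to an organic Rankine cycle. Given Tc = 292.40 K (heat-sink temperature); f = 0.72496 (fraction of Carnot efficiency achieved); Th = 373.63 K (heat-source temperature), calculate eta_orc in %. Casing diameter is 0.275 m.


eta_orc = (1 - Tc/Th) * f * 100
eta_orc = (1 - 292.40/373.63) * 0.72496 * 100
eta_orc = 15.761 %


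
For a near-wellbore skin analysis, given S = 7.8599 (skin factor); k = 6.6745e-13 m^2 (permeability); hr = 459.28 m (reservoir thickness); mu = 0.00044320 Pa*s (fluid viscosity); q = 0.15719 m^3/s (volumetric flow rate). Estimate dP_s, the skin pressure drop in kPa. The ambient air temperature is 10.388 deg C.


dP_s = S * q * mu / (2*pi*k*hr) / 1000
dP_s = 7.8599 * 0.15719 * 0.00044320 / (2*pi*6.6745e-13*459.28) / 1000
dP_s = 284.29 kPa


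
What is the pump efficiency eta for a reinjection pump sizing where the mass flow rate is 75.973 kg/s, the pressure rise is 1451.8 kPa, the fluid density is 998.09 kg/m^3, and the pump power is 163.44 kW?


eta = mdot * dP / (rho * P_pump)
eta = 75.973 * 1451.8 / (998.09 * 163.44)
eta = 0.67614


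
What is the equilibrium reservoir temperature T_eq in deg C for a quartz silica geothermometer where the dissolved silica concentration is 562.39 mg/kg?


T_eq = 1309 / (5.19 - log10(SiO2)) - 273.15
T_eq = 1309 / (5.19 - log10(562.39)) - 273.15
T_eq = 263.33 deg C


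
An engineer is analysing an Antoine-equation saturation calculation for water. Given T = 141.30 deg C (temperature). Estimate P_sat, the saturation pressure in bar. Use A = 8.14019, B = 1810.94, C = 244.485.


P_sat = 10^(A - B/(C + T)) / 760 * 0.101325
P_sat = 10^(8.14019 - 1810.94/(244.485 + 141.30)) / 760 * 0.101325
P_sat = 0.3723265 MPa
Convert: 0.3723265 MPa * 10.0 = 3.7233 bar
P_sat = 3.7233 bar


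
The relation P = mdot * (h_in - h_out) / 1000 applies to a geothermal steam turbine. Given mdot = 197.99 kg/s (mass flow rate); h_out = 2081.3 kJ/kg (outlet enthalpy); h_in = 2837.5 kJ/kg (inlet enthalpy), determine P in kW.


P = mdot * (h_in - h_out) / 1000
P = 197.99 * (2837.5 - 2081.3) / 1000
P = 149.7200 MW
Convert: 149.7200 MW * 1000.0 = 1.4972e+05 kW
P = 1.4972e+05 kW


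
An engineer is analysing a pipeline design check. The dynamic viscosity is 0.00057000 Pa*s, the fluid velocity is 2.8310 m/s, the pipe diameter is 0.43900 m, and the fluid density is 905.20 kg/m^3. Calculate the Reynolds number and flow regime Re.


Step 1: Re = rho*vel*D/mu = 905.2*2.831*0.439/0.00057 = 1.9737e+06
Step 2: Re = 1.9737e+06 > 4000, so flow is turbulent.
Re = 1.9737e+06 (turbulent)


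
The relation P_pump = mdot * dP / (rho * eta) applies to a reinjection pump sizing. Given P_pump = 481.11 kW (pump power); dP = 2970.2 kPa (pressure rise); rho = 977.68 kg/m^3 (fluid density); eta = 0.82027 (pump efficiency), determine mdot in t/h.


mdot = P_pump * rho * eta / dP
mdot = 481.11 * 977.68 * 0.82027 / 2970.2
mdot = 129.9009 kg/s
Convert: 129.9009 kg/s * 3.6 = 467.64 t/h
mdot = 467.64 t/h


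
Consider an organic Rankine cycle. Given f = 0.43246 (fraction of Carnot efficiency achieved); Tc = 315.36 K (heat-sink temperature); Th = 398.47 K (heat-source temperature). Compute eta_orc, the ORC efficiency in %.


eta_orc = (1 - Tc/Th) * f * 100
eta_orc = (1 - 315.36/398.47) * 0.43246 * 100
eta_orc = 9.0199 %


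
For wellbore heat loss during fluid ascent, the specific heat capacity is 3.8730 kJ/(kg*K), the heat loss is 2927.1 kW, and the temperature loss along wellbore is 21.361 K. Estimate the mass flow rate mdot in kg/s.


mdot = Q_loss / (cp * dT)
mdot = 2927.1 / (3.8730 * 21.361)
mdot = 35.381 kg/s


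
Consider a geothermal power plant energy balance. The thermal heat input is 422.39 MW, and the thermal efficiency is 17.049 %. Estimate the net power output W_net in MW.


W_net = eta / 100 * Q_in
W_net = 17.049 / 100 * 422.39
W_net = 72.013 MW


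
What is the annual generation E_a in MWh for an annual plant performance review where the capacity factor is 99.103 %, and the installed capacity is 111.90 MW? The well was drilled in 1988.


E_a = CF / 100 * cap * 8760
E_a = 99.103 / 100 * 111.90 * 8760
E_a = 9.7145e+05 MWh


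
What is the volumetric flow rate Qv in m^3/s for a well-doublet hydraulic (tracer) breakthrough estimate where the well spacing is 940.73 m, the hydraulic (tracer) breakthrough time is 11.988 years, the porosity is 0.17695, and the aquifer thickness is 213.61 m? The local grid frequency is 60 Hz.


Qv = pi*hr*phi*L^2 / (3*t_bt*365.25*86400)
Qv = pi*213.61*0.17695*940.73^2 / (3*11.988*365.25*86400)
Qv = 0.092593 m^3/s


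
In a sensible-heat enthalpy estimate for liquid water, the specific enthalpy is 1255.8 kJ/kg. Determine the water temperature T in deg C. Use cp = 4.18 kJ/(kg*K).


T = h / cp
T = 1255.8 / 4.18
T = 300.43 deg C


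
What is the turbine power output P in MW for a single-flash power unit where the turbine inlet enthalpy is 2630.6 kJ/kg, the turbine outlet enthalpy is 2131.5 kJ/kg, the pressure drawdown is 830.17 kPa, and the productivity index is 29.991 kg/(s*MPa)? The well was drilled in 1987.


Step 1: mdot = PI * dP / 1000 = 29.991 * 830.17 / 1000 = 24.89763 kg/s
Step 2: P = mdot*(h_in - h_out)/1000 = 24.89763*(2630.6 - 2131.5)/1000 = 12.426 MW
P = 12.426 MW


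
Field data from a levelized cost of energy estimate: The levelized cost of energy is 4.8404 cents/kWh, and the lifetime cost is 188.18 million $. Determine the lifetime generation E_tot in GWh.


E_tot = C_tot / LCOE * 100
E_tot = 188.18 / 4.8404 * 100
E_tot = 3887.7 GWh


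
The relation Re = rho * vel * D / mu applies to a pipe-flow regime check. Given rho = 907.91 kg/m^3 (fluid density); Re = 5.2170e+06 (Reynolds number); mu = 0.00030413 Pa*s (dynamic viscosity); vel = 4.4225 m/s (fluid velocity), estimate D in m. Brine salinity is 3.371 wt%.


D = Re * mu / (rho * vel)
D = 5.2170e+06 * 0.00030413 / (907.91 * 4.4225)
D = 0.39516 m


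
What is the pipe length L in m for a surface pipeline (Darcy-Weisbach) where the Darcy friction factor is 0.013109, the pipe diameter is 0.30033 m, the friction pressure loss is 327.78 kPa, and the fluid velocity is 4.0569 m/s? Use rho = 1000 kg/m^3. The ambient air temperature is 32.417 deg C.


L = dP*1000*D / (f*rho*vel^2/2)
L = 327.78*1000*0.30033 / (0.013109*1000*4.0569^2/2)
L = 912.54 m


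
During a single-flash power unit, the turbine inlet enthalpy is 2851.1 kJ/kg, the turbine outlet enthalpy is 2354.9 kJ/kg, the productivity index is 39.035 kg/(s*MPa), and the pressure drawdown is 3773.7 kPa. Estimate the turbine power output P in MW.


Step 1: mdot = PI * dP / 1000 = 39.035 * 3773.7 / 1000 = 147.3064 kg/s
Step 2: P = mdot*(h_in - h_out)/1000 = 147.3064*(2851.1 - 2354.9)/1000 = 73.093 MW
P = 73.093 MW


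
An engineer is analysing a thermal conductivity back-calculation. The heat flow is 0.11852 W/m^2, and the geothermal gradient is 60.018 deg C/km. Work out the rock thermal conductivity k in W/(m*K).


k = q / (grad / 1000)
k = 0.11852 / (60.018 / 1000)
k = 1.9747 W/(m*K)


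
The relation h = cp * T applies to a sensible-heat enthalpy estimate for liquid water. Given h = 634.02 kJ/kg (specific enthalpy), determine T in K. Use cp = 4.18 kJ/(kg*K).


T = h / cp
T = 634.02 / 4.18
T = 151.6794 deg C
Convert to K: 151.6794 + 273.15 = 424.83 K
T = 424.83 K


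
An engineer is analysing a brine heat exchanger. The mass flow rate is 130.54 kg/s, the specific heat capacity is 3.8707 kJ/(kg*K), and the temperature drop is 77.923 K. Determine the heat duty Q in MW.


Q = mdot * cp * dT / 1000
Q = 130.54 * 3.8707 * 77.923 / 1000
Q = 39.373 MW


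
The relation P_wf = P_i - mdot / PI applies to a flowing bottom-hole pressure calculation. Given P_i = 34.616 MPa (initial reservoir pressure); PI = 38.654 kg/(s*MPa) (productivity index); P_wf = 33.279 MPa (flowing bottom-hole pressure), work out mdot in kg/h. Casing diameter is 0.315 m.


mdot = (P_i - P_wf) * PI
mdot = (34.616 - 33.279) * 38.654
mdot = 51.68040 kg/s
Convert: 51.68040 kg/s * 3600.0 = 1.8605e+05 kg/h
mdot = 1.8605e+05 kg/h


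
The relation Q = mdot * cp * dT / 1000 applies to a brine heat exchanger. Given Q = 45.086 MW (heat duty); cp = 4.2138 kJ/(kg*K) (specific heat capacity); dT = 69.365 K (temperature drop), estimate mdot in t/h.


mdot = Q * 1000 / (cp * dT)
mdot = 45.086 * 1000 / (4.2138 * 69.365)
mdot = 154.2508 kg/s
Convert: 154.2508 kg/s * 3.6 = 555.30 t/h
mdot = 555.30 t/h


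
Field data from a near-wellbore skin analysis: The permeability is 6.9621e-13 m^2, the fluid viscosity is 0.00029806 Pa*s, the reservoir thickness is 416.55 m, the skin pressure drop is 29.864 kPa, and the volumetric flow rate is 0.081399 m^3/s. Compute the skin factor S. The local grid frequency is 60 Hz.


S = dP_s * 1000 * 2*pi*k*hr / (q*mu)
S = 29.864 * 1000 * 2*pi*6.9621e-13*416.55 / (0.081399*0.00029806)
S = 2.2429


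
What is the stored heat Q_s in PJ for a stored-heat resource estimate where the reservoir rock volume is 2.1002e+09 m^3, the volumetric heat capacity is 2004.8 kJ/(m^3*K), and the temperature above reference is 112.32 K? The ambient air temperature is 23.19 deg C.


Q_s = Vr * rhoc * dT / 1e12
Q_s = 2.1002e+09 * 2004.8 * 112.32 / 1e12
Q_s = 472.92 PJ


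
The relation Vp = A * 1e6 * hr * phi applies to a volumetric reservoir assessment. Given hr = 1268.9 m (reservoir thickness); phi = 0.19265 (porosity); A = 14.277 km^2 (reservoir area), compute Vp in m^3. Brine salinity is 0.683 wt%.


Vp = A * 1e6 * hr * phi
Vp = 14.277 * 1e6 * 1268.9 * 0.19265
Vp = 3.4901e+09 m^3


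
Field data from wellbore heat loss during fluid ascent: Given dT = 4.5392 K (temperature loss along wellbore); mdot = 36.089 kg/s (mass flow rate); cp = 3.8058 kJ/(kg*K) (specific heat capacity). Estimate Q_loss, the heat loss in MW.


Q_loss = mdot * cp * dT
Q_loss = 36.089 * 3.8058 * 4.5392
Q_loss = 623.4478 kW
Convert: 623.4478 kW * 0.001 = 0.62345 MW
Q_loss = 0.62345 MW


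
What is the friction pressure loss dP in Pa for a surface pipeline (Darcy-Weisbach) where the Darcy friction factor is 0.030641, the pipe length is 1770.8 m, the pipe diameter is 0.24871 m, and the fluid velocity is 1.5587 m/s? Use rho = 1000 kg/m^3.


dP = f * (L/D) * (rho*vel^2/2) / 1000
dP = 0.030641 * (1770.8/0.24871) * (1000*1.5587^2/2) / 1000
dP = 265.0173 kPa
Convert: 265.0173 kPa * 1000.0 = 2.6502e+05 Pa
dP = 2.6502e+05 Pa


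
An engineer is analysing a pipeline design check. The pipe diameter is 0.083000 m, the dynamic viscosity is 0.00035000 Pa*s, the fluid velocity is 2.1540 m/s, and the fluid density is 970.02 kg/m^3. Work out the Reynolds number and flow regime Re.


Step 1: Re = rho*vel*D/mu = 970.02*2.154*0.083/0.00035 = 4.9549e+05
Step 2: Re = 4.9549e+05 > 4000, so flow is turbulent.
Re = 4.9549e+05 (turbulent)


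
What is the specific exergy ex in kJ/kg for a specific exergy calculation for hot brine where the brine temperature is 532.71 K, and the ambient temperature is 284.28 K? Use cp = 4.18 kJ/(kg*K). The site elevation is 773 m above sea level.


ex = cp * ((T_b - T_0) - T_0 * ln(T_b/T_0))
ex = 4.18 * ((532.71 - 284.28) - 284.28 * ln(532.71/284.28))
ex = 292.17 kJ/kg


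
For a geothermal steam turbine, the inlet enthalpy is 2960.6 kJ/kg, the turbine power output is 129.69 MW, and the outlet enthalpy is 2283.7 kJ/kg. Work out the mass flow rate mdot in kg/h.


mdot = P * 1000 / (h_in - h_out)
mdot = 129.69 * 1000 / (2960.6 - 2283.7)
mdot = 191.5940 kg/s
Convert: 191.5940 kg/s * 3600.0 = 6.8974e+05 kg/h
mdot = 6.8974e+05 kg/h


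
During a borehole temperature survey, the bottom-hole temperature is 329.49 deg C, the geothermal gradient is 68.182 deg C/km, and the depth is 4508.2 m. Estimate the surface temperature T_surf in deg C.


T_surf = T_d - grad * d / 1000
T_surf = 329.49 - 68.182 * 4508.2 / 1000
T_surf = 22.112 deg C


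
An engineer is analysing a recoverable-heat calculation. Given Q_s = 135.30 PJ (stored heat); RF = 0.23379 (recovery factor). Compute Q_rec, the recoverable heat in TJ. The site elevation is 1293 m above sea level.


Q_rec = Q_s * RF
Q_rec = 135.30 * 0.23379
Q_rec = 31.63179 PJ
Convert: 31.63179 PJ * 1000.0 = 31632 TJ
Q_rec = 31632 TJ


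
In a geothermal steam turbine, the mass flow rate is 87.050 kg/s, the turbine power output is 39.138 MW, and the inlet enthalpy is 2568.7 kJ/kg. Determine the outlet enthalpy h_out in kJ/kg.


h_out = h_in - P * 1000 / mdot
h_out = 2568.7 - 39.138 * 1000 / 87.050
h_out = 2119.1 kJ/kg


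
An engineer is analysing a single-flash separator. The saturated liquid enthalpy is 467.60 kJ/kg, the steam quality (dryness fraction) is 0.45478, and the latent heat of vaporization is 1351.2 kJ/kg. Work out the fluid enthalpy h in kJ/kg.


h = hf + x * hfg
h = 467.60 + 0.45478 * 1351.2
h = 1082.1 kJ/kg


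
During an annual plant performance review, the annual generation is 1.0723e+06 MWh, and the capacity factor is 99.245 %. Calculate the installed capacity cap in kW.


cap = E_a / (CF/100 * 8760)
cap = 1.0723e+06 / (99.245/100 * 8760)
cap = 123.3399 MW
Convert: 123.3399 MW * 1000.0 = 1.2334e+05 kW
cap = 1.2334e+05 kW


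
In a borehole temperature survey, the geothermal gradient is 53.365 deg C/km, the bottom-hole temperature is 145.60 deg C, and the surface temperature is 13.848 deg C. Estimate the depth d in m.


d = (T_d - T_surf) / grad * 1000
d = (145.60 - 13.848) / 53.365 * 1000
d = 2468.9 m


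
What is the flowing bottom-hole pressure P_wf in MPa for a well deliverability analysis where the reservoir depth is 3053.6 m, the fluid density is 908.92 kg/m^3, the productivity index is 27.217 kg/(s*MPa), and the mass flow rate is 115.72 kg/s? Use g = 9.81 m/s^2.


Step 1: P_i = rho*g*h/1e6 = 908.92*9.81*3053.6/1e6 = 27.22744 MPa
Step 2: P_wf = P_i - mdot/PI = 27.22744 - 115.72/27.217 = 22.976 MPa
P_wf = 22.976 MPa


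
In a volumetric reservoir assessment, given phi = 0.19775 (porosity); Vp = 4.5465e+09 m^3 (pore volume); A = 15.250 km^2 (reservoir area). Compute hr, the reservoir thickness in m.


hr = Vp / (A * 1e6 * phi)
hr = 4.5465e+09 / (15.250 * 1e6 * 0.19775)
hr = 1507.6 m


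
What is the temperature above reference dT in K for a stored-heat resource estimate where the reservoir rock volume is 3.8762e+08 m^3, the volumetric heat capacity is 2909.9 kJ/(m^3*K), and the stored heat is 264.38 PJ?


dT = Q_s * 1e12 / (Vr * rhoc)
dT = 264.38 * 1e12 / (3.8762e+08 * 2909.9)
dT = 234.39 K


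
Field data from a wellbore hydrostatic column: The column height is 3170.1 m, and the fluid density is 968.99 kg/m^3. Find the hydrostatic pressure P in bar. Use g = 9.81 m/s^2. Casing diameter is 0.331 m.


P = rho * g * h / 1e6
P = 968.99 * 9.81 * 3170.1 / 1e6
P = 30.13431 MPa
Convert: 30.13431 MPa * 10.0 = 301.34 bar
P = 301.34 bar


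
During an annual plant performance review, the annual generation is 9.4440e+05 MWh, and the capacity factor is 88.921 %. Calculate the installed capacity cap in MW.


cap = E_a / (CF/100 * 8760)
cap = 9.4440e+05 / (88.921/100 * 8760)
cap = 121.24 MW


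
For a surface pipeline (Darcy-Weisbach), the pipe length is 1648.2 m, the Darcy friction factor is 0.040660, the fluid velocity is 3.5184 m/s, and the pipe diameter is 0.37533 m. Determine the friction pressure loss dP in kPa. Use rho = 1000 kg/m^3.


dP = f * (L/D) * (rho*vel^2/2) / 1000
dP = 0.040660 * (1648.2/0.37533) * (1000*3.5184^2/2) / 1000
dP = 1105.2 kPa


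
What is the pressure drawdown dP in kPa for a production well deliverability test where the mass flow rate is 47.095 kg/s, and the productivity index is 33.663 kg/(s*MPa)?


dP = mdot * 1000 / PI
dP = 47.095 * 1000 / 33.663
dP = 1399.0 kPa


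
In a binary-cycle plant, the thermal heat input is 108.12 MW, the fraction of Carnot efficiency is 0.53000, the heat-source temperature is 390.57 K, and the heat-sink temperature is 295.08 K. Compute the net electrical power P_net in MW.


Step 1: eta = (1 - Tc/Th)*f = (1 - 295.08/390.57)*0.53 = 0.1295791
Step 2: P_net = eta * Q_in = 0.1295791 * 108.12 = 14.010 MW
P_net = 14.010 MW


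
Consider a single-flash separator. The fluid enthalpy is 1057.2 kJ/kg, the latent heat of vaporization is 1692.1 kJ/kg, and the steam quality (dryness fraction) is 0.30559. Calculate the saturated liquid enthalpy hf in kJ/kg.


hf = h - x * hfg
hf = 1057.2 - 0.30559 * 1692.1
hf = 540.11 kJ/kg


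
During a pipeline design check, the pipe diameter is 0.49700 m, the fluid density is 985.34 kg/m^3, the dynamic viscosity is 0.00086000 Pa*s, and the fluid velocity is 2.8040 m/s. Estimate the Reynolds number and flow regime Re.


Step 1: Re = rho*vel*D/mu = 985.34*2.804*0.497/0.00086 = 1.5967e+06
Step 2: Re = 1.5967e+06 > 4000, so flow is turbulent.
Re = 1.5967e+06 (turbulent)


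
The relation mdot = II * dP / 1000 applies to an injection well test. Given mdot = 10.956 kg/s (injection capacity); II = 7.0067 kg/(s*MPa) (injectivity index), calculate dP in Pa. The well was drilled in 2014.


dP = mdot * 1000 / II
dP = 10.956 * 1000 / 7.0067
dP = 1563.646 kPa
Convert: 1563.646 kPa * 1000.0 = 1.5636e+06 Pa
dP = 1.5636e+06 Pa


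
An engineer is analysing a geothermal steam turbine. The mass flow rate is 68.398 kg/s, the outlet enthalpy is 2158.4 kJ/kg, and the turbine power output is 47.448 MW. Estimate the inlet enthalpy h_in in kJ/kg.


h_in = h_out + P * 1000 / mdot
h_in = 2158.4 + 47.448 * 1000 / 68.398
h_in = 2852.1 kJ/kg


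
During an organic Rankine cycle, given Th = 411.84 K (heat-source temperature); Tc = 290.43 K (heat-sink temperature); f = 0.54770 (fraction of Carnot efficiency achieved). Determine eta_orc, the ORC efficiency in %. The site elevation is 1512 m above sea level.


eta_orc = (1 - Tc/Th) * f * 100
eta_orc = (1 - 290.43/411.84) * 0.54770 * 100
eta_orc = 16.146 %


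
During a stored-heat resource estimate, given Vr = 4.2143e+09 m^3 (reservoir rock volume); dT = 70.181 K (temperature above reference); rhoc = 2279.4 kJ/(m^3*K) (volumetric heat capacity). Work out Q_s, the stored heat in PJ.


Q_s = Vr * rhoc * dT / 1e12
Q_s = 4.2143e+09 * 2279.4 * 70.181 / 1e12
Q_s = 674.16 PJ


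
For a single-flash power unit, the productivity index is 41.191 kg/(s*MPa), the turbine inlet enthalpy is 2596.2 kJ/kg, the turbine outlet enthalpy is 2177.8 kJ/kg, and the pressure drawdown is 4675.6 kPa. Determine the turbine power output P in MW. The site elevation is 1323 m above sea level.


Step 1: mdot = PI * dP / 1000 = 41.191 * 4675.6 / 1000 = 192.5926 kg/s
Step 2: P = mdot*(h_in - h_out)/1000 = 192.5926*(2596.2 - 2177.8)/1000 = 80.581 MW
P = 80.581 MW


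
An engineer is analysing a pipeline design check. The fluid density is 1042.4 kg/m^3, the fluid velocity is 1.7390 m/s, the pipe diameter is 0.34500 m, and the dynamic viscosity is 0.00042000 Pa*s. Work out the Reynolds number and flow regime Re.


Step 1: Re = rho*vel*D/mu = 1042.4*1.739*0.345/0.00042 = 1.4890e+06
Step 2: Re = 1.4890e+06 > 4000, so flow is turbulent.
Re = 1.4890e+06 (turbulent)


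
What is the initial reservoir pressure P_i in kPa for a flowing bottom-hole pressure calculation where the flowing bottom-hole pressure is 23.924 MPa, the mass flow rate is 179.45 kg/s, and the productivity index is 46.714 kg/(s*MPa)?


P_i = P_wf + mdot / PI
P_i = 23.924 + 179.45 / 46.714
P_i = 27.76546 MPa
Convert: 27.76546 MPa * 1000.0 = 27765 kPa
P_i = 27765 kPa


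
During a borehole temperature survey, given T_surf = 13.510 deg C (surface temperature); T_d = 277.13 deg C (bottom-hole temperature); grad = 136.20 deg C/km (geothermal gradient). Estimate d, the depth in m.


d = (T_d - T_surf) / grad * 1000
d = (277.13 - 13.510) / 136.20 * 1000
d = 1935.5 m


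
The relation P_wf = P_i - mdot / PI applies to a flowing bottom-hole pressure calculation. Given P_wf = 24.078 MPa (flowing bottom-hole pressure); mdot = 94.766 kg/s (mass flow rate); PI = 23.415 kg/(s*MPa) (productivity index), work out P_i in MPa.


P_i = P_wf + mdot / PI
P_i = 24.078 + 94.766 / 23.415
P_i = 28.125 MPa


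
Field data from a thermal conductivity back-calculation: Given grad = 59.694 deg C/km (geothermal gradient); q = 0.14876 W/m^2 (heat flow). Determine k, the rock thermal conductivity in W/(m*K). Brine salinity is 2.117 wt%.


k = q / (grad / 1000)
k = 0.14876 / (59.694 / 1000)
k = 2.4920 W/(m*K)


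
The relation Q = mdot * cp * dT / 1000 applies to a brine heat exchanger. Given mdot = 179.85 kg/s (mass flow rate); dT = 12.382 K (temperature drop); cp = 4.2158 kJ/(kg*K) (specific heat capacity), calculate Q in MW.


Q = mdot * cp * dT / 1000
Q = 179.85 * 4.2158 * 12.382 / 1000
Q = 9.3882 MW


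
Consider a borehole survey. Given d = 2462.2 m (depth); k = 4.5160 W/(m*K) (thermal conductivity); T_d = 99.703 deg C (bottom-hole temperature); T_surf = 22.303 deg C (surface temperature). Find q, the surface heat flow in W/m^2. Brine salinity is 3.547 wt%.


Step 1: grad = (T_d - T_surf)/d * 1000 = (99.703 - 22.303)/2462.2 * 1000 = 31.43530 deg C/km
Step 2: q = k * grad / 1000 = 4.516 * 31.43530 / 1000 = 0.14196 W/m^2
q = 0.14196 W/m^2


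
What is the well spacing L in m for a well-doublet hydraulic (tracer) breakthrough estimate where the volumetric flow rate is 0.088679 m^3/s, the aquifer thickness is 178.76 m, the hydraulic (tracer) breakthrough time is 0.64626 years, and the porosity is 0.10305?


L = sqrt(t_bt*365.25*86400*3*Qv / (pi*hr*phi))
L = sqrt(0.64626*365.25*86400*3*0.088679 / (pi*178.76*0.10305))
L = 306.19 m


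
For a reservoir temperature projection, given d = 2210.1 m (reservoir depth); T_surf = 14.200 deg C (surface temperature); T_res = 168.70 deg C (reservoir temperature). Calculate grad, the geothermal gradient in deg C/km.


grad = (T_res - T_surf) / d * 1000
grad = (168.70 - 14.200) / 2210.1 * 1000
grad = 69.906 deg C/km


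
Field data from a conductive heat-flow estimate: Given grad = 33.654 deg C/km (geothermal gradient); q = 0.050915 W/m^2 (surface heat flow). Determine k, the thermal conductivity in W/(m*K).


k = q * 1000 / grad
k = 0.050915 * 1000 / 33.654
k = 1.5129 W/(m*K)


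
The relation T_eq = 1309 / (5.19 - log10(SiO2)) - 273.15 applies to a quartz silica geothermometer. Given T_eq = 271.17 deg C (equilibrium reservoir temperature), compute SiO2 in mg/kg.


SiO2 = 10^(5.19 - 1309/(T_eq + 273.15))
SiO2 = 10^(5.19 - 1309/(271.17 + 273.15))
SiO2 = 609.77 mg/kg


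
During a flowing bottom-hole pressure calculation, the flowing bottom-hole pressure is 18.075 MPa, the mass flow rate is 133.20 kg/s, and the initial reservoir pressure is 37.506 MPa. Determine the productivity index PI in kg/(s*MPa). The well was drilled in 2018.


PI = mdot / (P_i - P_wf)
PI = 133.20 / (37.506 - 18.075)
PI = 6.8550 kg/(s*MPa)


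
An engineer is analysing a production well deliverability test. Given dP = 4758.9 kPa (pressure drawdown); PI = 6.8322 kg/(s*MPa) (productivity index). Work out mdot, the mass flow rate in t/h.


mdot = PI * dP / 1000
mdot = 6.8322 * 4758.9 / 1000
mdot = 32.51376 kg/s
Convert: 32.51376 kg/s * 3.6 = 117.05 t/h
mdot = 117.05 t/h


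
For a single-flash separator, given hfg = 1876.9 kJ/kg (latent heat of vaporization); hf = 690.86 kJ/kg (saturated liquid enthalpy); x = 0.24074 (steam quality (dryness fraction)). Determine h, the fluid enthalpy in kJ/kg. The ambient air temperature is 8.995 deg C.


h = hf + x * hfg
h = 690.86 + 0.24074 * 1876.9
h = 1142.7 kJ/kg


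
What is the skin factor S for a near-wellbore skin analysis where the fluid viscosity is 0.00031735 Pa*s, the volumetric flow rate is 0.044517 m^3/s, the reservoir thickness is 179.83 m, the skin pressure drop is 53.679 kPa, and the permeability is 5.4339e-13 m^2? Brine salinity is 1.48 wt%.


S = dP_s * 1000 * 2*pi*k*hr / (q*mu)
S = 53.679 * 1000 * 2*pi*5.4339e-13*179.83 / (0.044517*0.00031735)
S = 2.3329


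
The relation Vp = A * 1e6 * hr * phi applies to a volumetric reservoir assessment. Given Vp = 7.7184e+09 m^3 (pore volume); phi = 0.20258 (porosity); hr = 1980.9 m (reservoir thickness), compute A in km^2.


A = Vp / (1e6 * hr * phi)
A = 7.7184e+09 / (1e6 * 1980.9 * 0.20258)
A = 19.234 km^2


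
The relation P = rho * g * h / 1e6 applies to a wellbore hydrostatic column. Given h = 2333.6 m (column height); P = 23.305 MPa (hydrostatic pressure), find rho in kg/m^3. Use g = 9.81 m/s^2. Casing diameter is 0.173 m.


rho = P * 1e6 / (g * h)
rho = 23.305 * 1e6 / (9.81 * 2333.6)
rho = 1018.0 kg/m^3


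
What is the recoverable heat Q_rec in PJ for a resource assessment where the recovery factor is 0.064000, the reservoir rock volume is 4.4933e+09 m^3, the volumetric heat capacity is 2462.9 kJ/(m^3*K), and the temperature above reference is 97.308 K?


Step 1: Q_s = Vr*rhoc*dT/1e12 = 4.4933e+09*2462.9*97.308/1e12 = 1076.864 PJ
Step 2: Q_rec = Q_s * RF = 1076.864 * 0.064 = 68.919 PJ
Q_rec = 68.919 PJ


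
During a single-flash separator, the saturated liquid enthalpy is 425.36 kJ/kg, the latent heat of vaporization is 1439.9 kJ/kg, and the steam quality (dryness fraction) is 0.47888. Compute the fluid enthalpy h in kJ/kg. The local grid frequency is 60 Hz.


h = hf + x * hfg
h = 425.36 + 0.47888 * 1439.9
h = 1114.9 kJ/kg


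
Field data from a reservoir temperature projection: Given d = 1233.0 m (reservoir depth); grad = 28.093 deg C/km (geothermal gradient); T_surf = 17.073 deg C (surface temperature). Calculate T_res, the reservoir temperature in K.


T_res = T_surf + grad * d / 1000
T_res = 17.073 + 28.093 * 1233.0 / 1000
T_res = 51.71167 deg C
Convert to K: 51.71167 + 273.15 = 324.86 K
T_res = 324.86 K


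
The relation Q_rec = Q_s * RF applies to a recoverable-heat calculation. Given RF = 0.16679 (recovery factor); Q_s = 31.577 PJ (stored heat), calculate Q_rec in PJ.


Q_rec = Q_s * RF
Q_rec = 31.577 * 0.16679
Q_rec = 5.2667 PJ


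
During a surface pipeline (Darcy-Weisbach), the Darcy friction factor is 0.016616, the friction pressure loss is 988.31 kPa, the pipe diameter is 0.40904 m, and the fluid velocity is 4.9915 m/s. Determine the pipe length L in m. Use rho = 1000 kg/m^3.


L = dP*1000*D / (f*rho*vel^2/2)
L = 988.31*1000*0.40904 / (0.016616*1000*4.9915^2/2)
L = 1953.0 m


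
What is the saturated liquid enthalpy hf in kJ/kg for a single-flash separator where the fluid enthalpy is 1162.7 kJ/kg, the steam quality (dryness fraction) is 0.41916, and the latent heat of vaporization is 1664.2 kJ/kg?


hf = h - x * hfg
hf = 1162.7 - 0.41916 * 1664.2
hf = 465.13 kJ/kg


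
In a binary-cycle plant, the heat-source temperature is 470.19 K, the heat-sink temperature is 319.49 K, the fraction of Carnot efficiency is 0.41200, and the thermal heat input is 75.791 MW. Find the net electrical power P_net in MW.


Step 1: eta = (1 - Tc/Th)*f = (1 - 319.49/470.19)*0.412 = 0.1320496
Step 2: P_net = eta * Q_in = 0.1320496 * 75.791 = 10.008 MW
P_net = 10.008 MW


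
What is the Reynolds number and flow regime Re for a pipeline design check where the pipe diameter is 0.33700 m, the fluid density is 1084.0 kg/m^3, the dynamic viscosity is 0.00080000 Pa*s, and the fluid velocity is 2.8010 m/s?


Step 1: Re = rho*vel*D/mu = 1084.0*2.801*0.337/0.0008 = 1.2790e+06
Step 2: Re = 1.2790e+06 > 4000, so flow is turbulent.
Re = 1.2790e+06 (turbulent)


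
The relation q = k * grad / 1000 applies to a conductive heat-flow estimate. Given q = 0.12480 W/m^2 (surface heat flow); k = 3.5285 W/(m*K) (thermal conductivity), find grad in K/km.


grad = q * 1000 / k
grad = 0.12480 * 1000 / 3.5285
grad = 35.36914 deg C/km
Convert: 35.36914 deg C/km * 1.0 = 35.369 K/km
grad = 35.369 K/km
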